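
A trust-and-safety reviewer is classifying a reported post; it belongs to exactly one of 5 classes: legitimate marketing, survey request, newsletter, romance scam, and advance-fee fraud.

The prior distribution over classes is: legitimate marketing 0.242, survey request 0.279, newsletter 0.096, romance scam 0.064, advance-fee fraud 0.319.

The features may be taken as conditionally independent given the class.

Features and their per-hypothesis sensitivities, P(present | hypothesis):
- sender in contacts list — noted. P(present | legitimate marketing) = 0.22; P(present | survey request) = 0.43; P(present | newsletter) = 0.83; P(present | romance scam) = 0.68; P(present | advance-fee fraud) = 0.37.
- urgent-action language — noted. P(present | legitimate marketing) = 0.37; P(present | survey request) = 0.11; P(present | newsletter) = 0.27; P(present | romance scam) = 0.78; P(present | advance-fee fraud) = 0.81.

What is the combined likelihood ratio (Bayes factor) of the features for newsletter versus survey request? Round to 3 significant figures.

4.74

Joint likelihood of the feature pattern under each hypothesis:
  newsletter: 0.83 × 0.27 = 0.2241
  survey request: 0.43 × 0.11 = 0.0473
Bayes factor = 0.2241 / 0.0473 ≈ 4.74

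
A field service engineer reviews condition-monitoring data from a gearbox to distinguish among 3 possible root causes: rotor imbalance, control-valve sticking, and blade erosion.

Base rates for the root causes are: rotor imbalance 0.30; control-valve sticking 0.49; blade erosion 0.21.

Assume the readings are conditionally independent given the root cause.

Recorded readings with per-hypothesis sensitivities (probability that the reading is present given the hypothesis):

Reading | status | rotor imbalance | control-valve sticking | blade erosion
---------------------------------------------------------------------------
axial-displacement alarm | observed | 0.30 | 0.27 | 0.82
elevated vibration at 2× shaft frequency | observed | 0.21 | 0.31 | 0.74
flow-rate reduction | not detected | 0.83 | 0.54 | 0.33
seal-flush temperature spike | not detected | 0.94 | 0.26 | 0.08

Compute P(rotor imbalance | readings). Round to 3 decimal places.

For each hypothesis, the unnormalized posterior weight is prior × product of the reading likelihoods (using 1 − P(present | H) for each absent reading):
  rotor imbalance: 0.30 × 0.30 × 0.21 × (1 − 0.83) × (1 − 0.94) = 0.00019278
  control-valve sticking: 0.49 × 0.27 × 0.31 × (1 − 0.54) × (1 − 0.26) = 0.013961
  blade erosion: 0.21 × 0.82 × 0.74 × (1 − 0.33) × (1 − 0.08) = 0.078547
Normalizing constant Z = 0.00019278 + 0.013961 + 0.078547 = 0.0927.
P(rotor imbalance | evidence) = 0.00019278 / 0.0927 ≈ 0.002.

0.002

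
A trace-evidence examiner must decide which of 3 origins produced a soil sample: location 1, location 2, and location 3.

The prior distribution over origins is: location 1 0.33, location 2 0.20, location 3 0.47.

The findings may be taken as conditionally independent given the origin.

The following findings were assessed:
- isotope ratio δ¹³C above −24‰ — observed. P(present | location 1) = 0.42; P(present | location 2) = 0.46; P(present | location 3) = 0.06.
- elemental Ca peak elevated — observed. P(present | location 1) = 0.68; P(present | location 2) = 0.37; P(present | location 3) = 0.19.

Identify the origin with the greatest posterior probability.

By Bayes' rule with conditional independence, the unnormalized weight for each hypothesis is prior × ∏ likelihoods:
  location 1: 0.33 × 0.42 × 0.68 = 0.094248
  location 2: 0.20 × 0.46 × 0.37 = 0.03404
  location 3: 0.47 × 0.06 × 0.19 = 0.005358
Normalizing constant Z = 0.094248 + 0.03404 + 0.005358 = 0.13365.
P(location 1 | evidence) ≈ 0.094248 / 0.13365 ≈ 0.705
P(location 2 | evidence) ≈ 0.03404 / 0.13365 ≈ 0.255
P(location 3 | evidence) ≈ 0.005358 / 0.13365 ≈ 0.040
The largest is 0.705, so location 1 is most probable.

location 1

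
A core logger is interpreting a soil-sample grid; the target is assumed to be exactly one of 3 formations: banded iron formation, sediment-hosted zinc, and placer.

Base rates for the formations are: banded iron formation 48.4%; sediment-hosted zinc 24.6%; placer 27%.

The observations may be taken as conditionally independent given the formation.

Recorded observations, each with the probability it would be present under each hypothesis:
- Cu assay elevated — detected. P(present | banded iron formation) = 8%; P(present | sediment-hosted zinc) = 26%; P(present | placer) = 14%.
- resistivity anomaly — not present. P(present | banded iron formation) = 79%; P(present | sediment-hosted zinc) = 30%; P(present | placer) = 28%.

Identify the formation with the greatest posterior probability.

sediment-hosted zinc

Multiply each prior by the joint likelihood of the evidence pattern (using 1 − P(present | H) for each absent observation):
  banded iron formation: 0.484 × 0.08 × (1 − 0.79) = 0.0081312
  sediment-hosted zinc: 0.246 × 0.26 × (1 − 0.30) = 0.044772
  placer: 0.270 × 0.14 × (1 − 0.28) = 0.027216
The unnormalized weights sum to 0.080119.
P(banded iron formation | evidence) ≈ 0.0081312 / 0.080119 ≈ 0.101
P(sediment-hosted zinc | evidence) ≈ 0.044772 / 0.080119 ≈ 0.559
P(placer | evidence) ≈ 0.027216 / 0.080119 ≈ 0.340
The largest is 0.559, so sediment-hosted zinc is most probable.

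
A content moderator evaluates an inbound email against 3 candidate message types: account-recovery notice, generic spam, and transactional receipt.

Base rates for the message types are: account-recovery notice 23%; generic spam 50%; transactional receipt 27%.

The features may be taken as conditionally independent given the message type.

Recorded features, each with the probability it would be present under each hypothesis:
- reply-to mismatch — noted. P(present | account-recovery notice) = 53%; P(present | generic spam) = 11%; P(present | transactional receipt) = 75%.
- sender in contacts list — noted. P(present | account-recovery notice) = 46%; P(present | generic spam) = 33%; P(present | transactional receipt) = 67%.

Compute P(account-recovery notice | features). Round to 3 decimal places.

0.267

For each hypothesis, the unnormalized posterior weight is prior × product of the feature likelihoods:
  account-recovery notice: 0.23 × 0.53 × 0.46 = 0.056074
  generic spam: 0.50 × 0.11 × 0.33 = 0.01815
  transactional receipt: 0.27 × 0.75 × 0.67 = 0.13568
Marginal likelihood of the evidence = 0.2099.
P(account-recovery notice | evidence) = 0.056074 / 0.2099 ≈ 0.267.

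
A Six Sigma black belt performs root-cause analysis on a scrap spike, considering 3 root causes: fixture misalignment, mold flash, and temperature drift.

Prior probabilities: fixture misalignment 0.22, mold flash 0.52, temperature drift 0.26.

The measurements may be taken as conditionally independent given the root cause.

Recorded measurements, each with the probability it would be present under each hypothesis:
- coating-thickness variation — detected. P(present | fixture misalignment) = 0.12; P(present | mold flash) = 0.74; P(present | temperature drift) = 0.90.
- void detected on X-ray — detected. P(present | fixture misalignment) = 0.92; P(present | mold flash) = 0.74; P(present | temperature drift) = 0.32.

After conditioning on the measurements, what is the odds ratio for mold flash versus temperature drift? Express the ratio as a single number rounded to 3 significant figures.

Unnormalized posterior weight (prior times the measurement likelihoods) for each of the two hypotheses:
  mold flash: 0.52 × 0.74 × 0.74 = 0.28475
  temperature drift: 0.26 × 0.90 × 0.32 = 0.07488
Odds(mold flash : temperature drift) = 0.28475 / 0.07488 ≈ 3.80.

3.80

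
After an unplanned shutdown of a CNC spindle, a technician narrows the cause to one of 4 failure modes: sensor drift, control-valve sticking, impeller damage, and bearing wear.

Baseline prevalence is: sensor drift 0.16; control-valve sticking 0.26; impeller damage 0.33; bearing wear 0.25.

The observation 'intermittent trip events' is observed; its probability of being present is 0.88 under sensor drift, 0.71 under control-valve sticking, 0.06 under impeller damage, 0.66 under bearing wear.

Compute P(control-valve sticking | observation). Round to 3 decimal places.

For each hypothesis, the unnormalized posterior weight is prior × likelihood:
  sensor drift: 0.16 × 0.88 = 0.1408
  control-valve sticking: 0.26 × 0.71 = 0.1846
  impeller damage: 0.33 × 0.06 = 0.0198
  bearing wear: 0.25 × 0.66 = 0.165
The unnormalized weights sum to 0.5102.
P(control-valve sticking | evidence) = 0.1846 / 0.5102 ≈ 0.362.

0.362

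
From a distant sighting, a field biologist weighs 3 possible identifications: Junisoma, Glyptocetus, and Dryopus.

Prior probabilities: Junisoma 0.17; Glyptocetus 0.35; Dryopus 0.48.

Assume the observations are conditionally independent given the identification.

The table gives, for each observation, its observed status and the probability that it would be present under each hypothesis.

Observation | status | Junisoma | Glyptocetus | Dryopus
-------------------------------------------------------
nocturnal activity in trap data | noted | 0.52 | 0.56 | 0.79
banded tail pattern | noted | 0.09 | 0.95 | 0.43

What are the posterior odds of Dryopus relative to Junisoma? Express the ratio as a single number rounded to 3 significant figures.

Posterior odds equal prior odds times the likelihood ratio; only the two competing hypotheses matter.
  Dryopus: 0.48 × 0.79 × 0.43 = 0.16306
  Junisoma: 0.17 × 0.52 × 0.09 = 0.007956
Odds(Dryopus : Junisoma) = 0.16306 / 0.007956 ≈ 20.5.

20.5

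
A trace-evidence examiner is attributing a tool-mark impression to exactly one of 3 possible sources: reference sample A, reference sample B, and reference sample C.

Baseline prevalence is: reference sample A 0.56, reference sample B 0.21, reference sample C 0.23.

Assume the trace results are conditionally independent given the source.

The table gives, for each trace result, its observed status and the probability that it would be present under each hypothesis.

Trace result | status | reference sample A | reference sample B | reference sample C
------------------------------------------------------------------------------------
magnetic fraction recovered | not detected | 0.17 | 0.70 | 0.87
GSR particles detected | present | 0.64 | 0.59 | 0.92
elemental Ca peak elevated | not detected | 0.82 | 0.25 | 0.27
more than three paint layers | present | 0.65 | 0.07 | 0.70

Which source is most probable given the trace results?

reference sample A

By Bayes' rule with conditional independence, the unnormalized weight for each hypothesis is prior × ∏ likelihoods (using 1 − P(present | H) for each absent trace result):
  reference sample A: 0.56 × (1 − 0.17) × 0.64 × (1 − 0.82) × 0.65 = 0.034804
  reference sample B: 0.21 × (1 − 0.70) × 0.59 × (1 − 0.25) × 0.07 = 0.0019514
  reference sample C: 0.23 × (1 − 0.87) × 0.92 × (1 − 0.27) × 0.70 = 0.014057
The unnormalized weights sum to 0.050812.
P(reference sample A | evidence) ≈ 0.034804 / 0.050812 ≈ 0.685
P(reference sample B | evidence) ≈ 0.0019514 / 0.050812 ≈ 0.038
P(reference sample C | evidence) ≈ 0.014057 / 0.050812 ≈ 0.277
The largest is 0.685, so reference sample A is most probable.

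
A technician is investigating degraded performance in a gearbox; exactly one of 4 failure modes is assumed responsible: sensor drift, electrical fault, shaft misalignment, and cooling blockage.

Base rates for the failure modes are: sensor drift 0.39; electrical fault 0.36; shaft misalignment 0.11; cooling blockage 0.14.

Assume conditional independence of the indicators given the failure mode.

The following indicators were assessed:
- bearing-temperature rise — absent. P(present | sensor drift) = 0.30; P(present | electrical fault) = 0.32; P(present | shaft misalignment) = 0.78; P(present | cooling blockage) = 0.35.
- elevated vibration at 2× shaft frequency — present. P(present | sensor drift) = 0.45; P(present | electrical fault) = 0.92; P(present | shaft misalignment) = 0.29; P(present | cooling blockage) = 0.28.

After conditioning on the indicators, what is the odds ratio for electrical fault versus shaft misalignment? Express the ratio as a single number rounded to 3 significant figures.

32.1

Posterior odds equal prior odds times the likelihood ratio; only the two competing hypotheses matter (using 1 − P(present | H) for each absent indicator).
  electrical fault: 0.36 × (1 − 0.32) × 0.92 = 0.22522
  shaft misalignment: 0.11 × (1 − 0.78) × 0.29 = 0.007018
Odds(electrical fault : shaft misalignment) = 0.22522 / 0.007018 ≈ 32.1.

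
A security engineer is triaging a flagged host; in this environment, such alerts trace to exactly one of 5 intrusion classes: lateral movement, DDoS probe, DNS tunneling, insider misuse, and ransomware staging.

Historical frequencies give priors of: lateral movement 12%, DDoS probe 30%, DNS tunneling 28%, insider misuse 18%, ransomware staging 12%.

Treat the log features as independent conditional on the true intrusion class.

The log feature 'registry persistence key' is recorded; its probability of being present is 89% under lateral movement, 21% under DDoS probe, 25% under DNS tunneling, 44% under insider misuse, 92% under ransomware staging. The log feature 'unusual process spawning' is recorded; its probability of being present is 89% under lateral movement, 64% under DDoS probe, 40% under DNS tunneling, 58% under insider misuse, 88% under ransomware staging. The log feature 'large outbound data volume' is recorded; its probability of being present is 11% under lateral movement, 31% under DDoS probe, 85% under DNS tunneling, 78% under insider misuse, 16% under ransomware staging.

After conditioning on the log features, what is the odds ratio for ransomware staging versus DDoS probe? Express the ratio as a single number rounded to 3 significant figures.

Posterior odds equal prior odds times the likelihood ratio; only the two competing hypotheses matter.
  ransomware staging: 0.12 × 0.92 × 0.88 × 0.16 = 0.015544
  DDoS probe: 0.30 × 0.21 × 0.64 × 0.31 = 0.012499
Odds(ransomware staging : DDoS probe) = 0.015544 / 0.012499 ≈ 1.24.

1.24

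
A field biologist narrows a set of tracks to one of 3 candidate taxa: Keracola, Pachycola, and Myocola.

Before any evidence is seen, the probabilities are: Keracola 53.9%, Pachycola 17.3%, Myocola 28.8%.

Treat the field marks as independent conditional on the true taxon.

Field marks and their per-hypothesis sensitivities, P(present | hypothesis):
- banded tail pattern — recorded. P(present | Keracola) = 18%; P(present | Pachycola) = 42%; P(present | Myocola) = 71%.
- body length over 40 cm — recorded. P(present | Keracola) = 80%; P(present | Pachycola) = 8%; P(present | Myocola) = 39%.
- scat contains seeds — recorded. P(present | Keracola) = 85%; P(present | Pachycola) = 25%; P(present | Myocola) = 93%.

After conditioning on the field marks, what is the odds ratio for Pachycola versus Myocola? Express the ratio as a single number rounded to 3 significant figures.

Posterior odds equal prior odds times the likelihood ratio; only the two competing hypotheses matter.
  Pachycola: 0.173 × 0.42 × 0.08 × 0.25 = 0.0014532
  Myocola: 0.288 × 0.71 × 0.39 × 0.93 = 0.074165
Odds(Pachycola : Myocola) = 0.0014532 / 0.074165 ≈ 0.0196.

0.0196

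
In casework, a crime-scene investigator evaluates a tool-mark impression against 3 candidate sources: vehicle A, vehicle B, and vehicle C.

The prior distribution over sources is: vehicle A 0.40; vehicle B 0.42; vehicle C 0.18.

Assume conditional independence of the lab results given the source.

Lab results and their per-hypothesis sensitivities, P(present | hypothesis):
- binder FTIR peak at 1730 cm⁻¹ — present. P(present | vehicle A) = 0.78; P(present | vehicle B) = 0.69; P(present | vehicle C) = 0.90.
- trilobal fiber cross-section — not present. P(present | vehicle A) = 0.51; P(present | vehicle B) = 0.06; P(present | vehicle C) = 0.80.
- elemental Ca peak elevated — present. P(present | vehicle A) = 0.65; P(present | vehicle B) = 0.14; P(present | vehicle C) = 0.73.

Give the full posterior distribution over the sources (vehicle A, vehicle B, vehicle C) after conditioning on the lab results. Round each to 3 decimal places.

0.617, 0.237, 0.147

By Bayes' rule with conditional independence, the unnormalized weight for each hypothesis is prior × ∏ likelihoods (using 1 − P(present | H) for each absent lab result):
  vehicle A: 0.40 × 0.78 × (1 − 0.51) × 0.65 = 0.099372
  vehicle B: 0.42 × 0.69 × (1 − 0.06) × 0.14 = 0.038138
  vehicle C: 0.18 × 0.90 × (1 − 0.80) × 0.73 = 0.023652
Marginal likelihood of the evidence = 0.16116.
P(vehicle A | evidence) = 0.099372 / 0.16116 ≈ 0.617
P(vehicle B | evidence) = 0.038138 / 0.16116 ≈ 0.237
P(vehicle C | evidence) = 0.023652 / 0.16116 ≈ 0.147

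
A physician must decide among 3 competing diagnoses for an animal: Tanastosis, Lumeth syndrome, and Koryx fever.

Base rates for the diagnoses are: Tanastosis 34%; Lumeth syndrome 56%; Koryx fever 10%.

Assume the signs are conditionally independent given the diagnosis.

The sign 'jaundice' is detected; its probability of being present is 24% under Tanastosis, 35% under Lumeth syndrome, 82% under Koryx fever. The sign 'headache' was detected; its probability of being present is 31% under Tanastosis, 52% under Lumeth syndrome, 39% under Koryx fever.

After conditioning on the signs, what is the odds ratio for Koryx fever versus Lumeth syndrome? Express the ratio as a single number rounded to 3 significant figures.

0.314

Unnormalized posterior weight (prior times the sign likelihoods) for each of the two hypotheses:
  Koryx fever: 0.10 × 0.82 × 0.39 = 0.03198
  Lumeth syndrome: 0.56 × 0.35 × 0.52 = 0.10192
Posterior odds = 0.03198 / 0.10192 ≈ 0.314.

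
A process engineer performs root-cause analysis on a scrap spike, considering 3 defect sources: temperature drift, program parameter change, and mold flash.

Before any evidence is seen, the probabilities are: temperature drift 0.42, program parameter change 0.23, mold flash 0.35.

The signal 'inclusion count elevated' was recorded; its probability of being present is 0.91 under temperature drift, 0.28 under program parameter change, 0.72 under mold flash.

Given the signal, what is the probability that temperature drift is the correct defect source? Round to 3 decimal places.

0.547

By Bayes' rule, the unnormalized weight for each hypothesis is prior × likelihood:
  temperature drift: 0.42 × 0.91 = 0.3822
  program parameter change: 0.23 × 0.28 = 0.0644
  mold flash: 0.35 × 0.72 = 0.252
Marginal likelihood of the evidence = 0.6986.
P(temperature drift | evidence) = 0.3822 / 0.6986 ≈ 0.547.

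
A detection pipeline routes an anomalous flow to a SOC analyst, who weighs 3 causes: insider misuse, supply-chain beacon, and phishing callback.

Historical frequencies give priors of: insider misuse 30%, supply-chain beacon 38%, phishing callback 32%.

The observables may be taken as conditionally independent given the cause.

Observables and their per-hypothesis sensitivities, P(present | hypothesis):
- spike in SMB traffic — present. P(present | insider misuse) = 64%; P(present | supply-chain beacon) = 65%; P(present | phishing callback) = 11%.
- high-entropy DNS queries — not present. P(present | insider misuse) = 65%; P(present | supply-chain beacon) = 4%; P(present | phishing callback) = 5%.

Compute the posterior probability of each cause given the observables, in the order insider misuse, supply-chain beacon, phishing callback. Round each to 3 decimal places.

0.199, 0.702, 0.099

By Bayes' rule with conditional independence, the unnormalized weight for each hypothesis is prior × ∏ likelihoods (using 1 − P(present | H) for each absent observable):
  insider misuse: 0.30 × 0.64 × (1 − 0.65) = 0.0672
  supply-chain beacon: 0.38 × 0.65 × (1 − 0.04) = 0.23712
  phishing callback: 0.32 × 0.11 × (1 − 0.05) = 0.03344
Marginal likelihood of the evidence = 0.33776.
P(insider misuse | evidence) = 0.0672 / 0.33776 ≈ 0.199
P(supply-chain beacon | evidence) = 0.23712 / 0.33776 ≈ 0.702
P(phishing callback | evidence) = 0.03344 / 0.33776 ≈ 0.099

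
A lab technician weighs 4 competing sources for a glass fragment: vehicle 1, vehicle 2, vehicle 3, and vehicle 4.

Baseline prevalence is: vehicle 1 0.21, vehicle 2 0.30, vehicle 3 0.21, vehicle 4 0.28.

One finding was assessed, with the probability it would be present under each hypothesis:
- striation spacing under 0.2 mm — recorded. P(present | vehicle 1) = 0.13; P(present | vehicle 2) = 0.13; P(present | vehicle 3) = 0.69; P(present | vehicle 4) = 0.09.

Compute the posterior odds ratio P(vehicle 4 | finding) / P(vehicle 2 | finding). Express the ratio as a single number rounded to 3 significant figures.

Unnormalized posterior weight (prior times the finding likelihood) for each of the two hypotheses:
  vehicle 4: 0.28 × 0.09 = 0.0252
  vehicle 2: 0.30 × 0.13 = 0.039
Odds(vehicle 4 : vehicle 2) = 0.0252 / 0.039 ≈ 0.646.

0.646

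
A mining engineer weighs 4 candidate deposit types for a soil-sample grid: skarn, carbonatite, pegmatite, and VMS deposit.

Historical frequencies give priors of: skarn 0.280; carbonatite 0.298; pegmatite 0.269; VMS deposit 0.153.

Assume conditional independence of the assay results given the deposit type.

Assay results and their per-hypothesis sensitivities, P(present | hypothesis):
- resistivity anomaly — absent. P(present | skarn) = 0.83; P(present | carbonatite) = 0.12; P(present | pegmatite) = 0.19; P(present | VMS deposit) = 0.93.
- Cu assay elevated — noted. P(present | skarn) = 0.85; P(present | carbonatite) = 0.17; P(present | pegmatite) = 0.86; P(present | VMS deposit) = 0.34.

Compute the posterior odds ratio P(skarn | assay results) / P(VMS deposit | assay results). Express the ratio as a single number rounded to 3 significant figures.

11.1

Unnormalized posterior weight (prior times the assay result likelihoods) for each of the two hypotheses (using 1 − P(present | H) for each absent assay result):
  skarn: 0.280 × (1 − 0.83) × 0.85 = 0.04046
  VMS deposit: 0.153 × (1 − 0.93) × 0.34 = 0.0036414
Posterior odds = 0.04046 / 0.0036414 ≈ 11.1.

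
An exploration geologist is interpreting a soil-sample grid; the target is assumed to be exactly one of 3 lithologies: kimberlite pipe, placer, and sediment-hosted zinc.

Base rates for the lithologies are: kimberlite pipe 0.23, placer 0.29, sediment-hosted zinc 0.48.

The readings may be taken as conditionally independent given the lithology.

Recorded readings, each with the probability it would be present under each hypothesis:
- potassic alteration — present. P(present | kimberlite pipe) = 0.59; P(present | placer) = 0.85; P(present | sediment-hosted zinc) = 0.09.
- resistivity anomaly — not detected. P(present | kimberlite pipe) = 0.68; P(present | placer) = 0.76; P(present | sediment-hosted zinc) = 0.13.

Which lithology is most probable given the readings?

Multiply each prior by the joint likelihood of the reading pattern (using 1 − P(present | H) for each absent reading):
  kimberlite pipe: 0.23 × 0.59 × (1 − 0.68) = 0.043424
  placer: 0.29 × 0.85 × (1 − 0.76) = 0.05916
  sediment-hosted zinc: 0.48 × 0.09 × (1 − 0.13) = 0.037584
Marginal likelihood of the evidence = 0.14017.
P(kimberlite pipe | evidence) ≈ 0.043424 / 0.14017 ≈ 0.310
P(placer | evidence) ≈ 0.05916 / 0.14017 ≈ 0.422
P(sediment-hosted zinc | evidence) ≈ 0.037584 / 0.14017 ≈ 0.268
The largest is 0.422, so placer is most probable.

placer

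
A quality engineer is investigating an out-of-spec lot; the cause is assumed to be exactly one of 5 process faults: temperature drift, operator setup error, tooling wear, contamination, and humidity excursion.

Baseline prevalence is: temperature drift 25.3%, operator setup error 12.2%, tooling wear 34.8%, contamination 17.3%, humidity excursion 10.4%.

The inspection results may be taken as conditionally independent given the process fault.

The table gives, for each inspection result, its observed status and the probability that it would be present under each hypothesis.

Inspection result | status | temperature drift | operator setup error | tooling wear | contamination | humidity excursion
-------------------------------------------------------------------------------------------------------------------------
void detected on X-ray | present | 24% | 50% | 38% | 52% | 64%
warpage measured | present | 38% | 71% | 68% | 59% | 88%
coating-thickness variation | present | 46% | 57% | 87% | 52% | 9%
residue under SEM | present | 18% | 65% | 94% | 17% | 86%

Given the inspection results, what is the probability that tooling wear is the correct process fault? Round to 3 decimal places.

0.730

By Bayes' rule with conditional independence, the unnormalized weight for each hypothesis is prior × ∏ likelihoods:
  temperature drift: 0.253 × 0.24 × 0.38 × 0.46 × 0.18 = 0.0019105
  operator setup error: 0.122 × 0.50 × 0.71 × 0.57 × 0.65 = 0.016046
  tooling wear: 0.348 × 0.38 × 0.68 × 0.87 × 0.94 = 0.073539
  contamination: 0.173 × 0.52 × 0.59 × 0.52 × 0.17 = 0.004692
  humidity excursion: 0.104 × 0.64 × 0.88 × 0.09 × 0.86 = 0.0045335
Normalizing constant Z = 0.0019105 + 0.016046 + 0.073539 + 0.004692 + 0.0045335 = 0.10072.
P(tooling wear | evidence) = 0.073539 / 0.10072 ≈ 0.730.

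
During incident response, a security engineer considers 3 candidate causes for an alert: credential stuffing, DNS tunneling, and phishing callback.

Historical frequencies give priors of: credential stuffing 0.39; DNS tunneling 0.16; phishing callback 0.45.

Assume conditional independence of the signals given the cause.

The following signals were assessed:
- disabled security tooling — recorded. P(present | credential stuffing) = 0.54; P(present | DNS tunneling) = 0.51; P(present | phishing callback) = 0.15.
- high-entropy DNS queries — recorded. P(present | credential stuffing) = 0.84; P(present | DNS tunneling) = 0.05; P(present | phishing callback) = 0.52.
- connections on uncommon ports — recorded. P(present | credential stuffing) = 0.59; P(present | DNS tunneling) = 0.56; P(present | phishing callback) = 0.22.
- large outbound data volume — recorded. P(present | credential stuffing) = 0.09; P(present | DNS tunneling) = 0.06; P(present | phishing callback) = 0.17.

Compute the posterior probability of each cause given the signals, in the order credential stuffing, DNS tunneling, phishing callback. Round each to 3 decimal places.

Multiply each prior by the joint likelihood of the signal pattern:
  credential stuffing: 0.39 × 0.54 × 0.84 × 0.59 × 0.09 = 0.0093936
  DNS tunneling: 0.16 × 0.51 × 0.05 × 0.56 × 0.06 = 0.00013709
  phishing callback: 0.45 × 0.15 × 0.52 × 0.22 × 0.17 = 0.0013127
The unnormalized weights sum to 0.010843.
P(credential stuffing | evidence) = 0.0093936 / 0.010843 ≈ 0.866
P(DNS tunneling | evidence) = 0.00013709 / 0.010843 ≈ 0.013
P(phishing callback | evidence) = 0.0013127 / 0.010843 ≈ 0.121

0.866, 0.013, 0.121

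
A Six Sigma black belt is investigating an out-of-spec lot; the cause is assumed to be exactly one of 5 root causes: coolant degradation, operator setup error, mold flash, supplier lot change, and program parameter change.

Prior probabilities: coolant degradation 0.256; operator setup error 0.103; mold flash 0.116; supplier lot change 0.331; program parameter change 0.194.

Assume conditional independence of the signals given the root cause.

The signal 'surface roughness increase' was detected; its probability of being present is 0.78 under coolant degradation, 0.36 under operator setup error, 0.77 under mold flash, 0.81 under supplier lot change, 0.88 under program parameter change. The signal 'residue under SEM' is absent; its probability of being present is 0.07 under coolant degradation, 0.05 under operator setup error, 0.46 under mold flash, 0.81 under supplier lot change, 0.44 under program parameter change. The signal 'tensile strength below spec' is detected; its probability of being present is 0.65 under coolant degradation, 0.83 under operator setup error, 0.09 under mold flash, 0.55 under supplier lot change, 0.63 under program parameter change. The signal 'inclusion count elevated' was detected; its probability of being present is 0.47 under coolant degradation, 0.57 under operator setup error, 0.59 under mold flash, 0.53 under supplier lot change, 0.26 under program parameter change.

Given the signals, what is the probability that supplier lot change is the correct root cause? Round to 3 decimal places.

Multiply each prior by the joint likelihood of the signal pattern (using 1 − P(present | H) for each absent signal):
  coolant degradation: 0.256 × 0.78 × (1 − 0.07) × 0.65 × 0.47 = 0.056732
  operator setup error: 0.103 × 0.36 × (1 − 0.05) × 0.83 × 0.57 = 0.016665
  mold flash: 0.116 × 0.77 × (1 − 0.46) × 0.09 × 0.59 = 0.0025612
  supplier lot change: 0.331 × 0.81 × (1 − 0.81) × 0.55 × 0.53 = 0.014849
  program parameter change: 0.194 × 0.88 × (1 − 0.44) × 0.63 × 0.26 = 0.01566
Marginal likelihood of the evidence = 0.10647.
P(supplier lot change | evidence) = 0.014849 / 0.10647 ≈ 0.139.

0.139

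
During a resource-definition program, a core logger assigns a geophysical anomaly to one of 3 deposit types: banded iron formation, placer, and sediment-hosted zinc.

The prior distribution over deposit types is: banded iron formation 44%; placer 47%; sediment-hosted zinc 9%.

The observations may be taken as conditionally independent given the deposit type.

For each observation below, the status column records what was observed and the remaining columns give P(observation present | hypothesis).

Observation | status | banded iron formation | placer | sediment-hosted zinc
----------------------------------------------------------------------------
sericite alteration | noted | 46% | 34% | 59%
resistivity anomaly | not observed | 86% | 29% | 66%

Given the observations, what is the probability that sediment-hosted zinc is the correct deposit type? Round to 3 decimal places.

0.113

Multiply each prior by the joint likelihood of the evidence pattern (using 1 − P(present | H) for each absent observation):
  banded iron formation: 0.44 × 0.46 × (1 − 0.86) = 0.028336
  placer: 0.47 × 0.34 × (1 − 0.29) = 0.11346
  sediment-hosted zinc: 0.09 × 0.59 × (1 − 0.66) = 0.018054
Normalizing constant Z = 0.028336 + 0.11346 + 0.018054 = 0.15985.
P(sediment-hosted zinc | evidence) = 0.018054 / 0.15985 ≈ 0.113.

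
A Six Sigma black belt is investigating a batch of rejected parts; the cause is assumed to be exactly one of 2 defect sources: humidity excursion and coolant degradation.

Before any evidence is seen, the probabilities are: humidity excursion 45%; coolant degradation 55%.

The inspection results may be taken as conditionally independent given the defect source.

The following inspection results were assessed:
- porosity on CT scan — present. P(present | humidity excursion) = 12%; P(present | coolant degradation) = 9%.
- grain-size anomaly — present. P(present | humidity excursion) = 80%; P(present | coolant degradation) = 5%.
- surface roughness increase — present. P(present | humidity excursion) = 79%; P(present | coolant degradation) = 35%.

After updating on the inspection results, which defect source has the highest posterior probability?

Multiply each prior by the joint likelihood of the inspection result pattern:
  humidity excursion: 0.45 × 0.12 × 0.80 × 0.79 = 0.034128
  coolant degradation: 0.55 × 0.09 × 0.05 × 0.35 = 0.00086625
Normalizing constant Z = 0.034128 + 0.00086625 = 0.034994.
P(humidity excursion | evidence) ≈ 0.034128 / 0.034994 ≈ 0.975
P(coolant degradation | evidence) ≈ 0.00086625 / 0.034994 ≈ 0.025
The largest is 0.975, so humidity excursion is most probable.

humidity excursion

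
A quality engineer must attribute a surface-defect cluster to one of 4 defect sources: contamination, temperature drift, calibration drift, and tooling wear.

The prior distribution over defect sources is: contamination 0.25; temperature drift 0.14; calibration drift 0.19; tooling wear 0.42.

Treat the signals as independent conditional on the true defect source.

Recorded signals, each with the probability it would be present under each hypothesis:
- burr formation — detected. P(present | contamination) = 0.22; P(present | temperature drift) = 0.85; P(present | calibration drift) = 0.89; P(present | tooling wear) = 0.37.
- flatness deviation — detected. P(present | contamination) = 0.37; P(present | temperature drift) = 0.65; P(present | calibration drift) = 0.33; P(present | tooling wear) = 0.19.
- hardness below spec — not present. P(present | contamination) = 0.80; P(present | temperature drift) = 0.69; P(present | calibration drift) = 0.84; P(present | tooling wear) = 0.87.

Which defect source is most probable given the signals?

By Bayes' rule with conditional independence, the unnormalized weight for each hypothesis is prior × ∏ likelihoods (using 1 − P(present | H) for each absent signal):
  contamination: 0.25 × 0.22 × 0.37 × (1 − 0.80) = 0.00407
  temperature drift: 0.14 × 0.85 × 0.65 × (1 − 0.69) = 0.023979
  calibration drift: 0.19 × 0.89 × 0.33 × (1 − 0.84) = 0.0089285
  tooling wear: 0.42 × 0.37 × 0.19 × (1 − 0.87) = 0.0038384
The unnormalized weights sum to 0.040815.
P(contamination | evidence) ≈ 0.00407 / 0.040815 ≈ 0.100
P(temperature drift | evidence) ≈ 0.023979 / 0.040815 ≈ 0.587
P(calibration drift | evidence) ≈ 0.0089285 / 0.040815 ≈ 0.219
P(tooling wear | evidence) ≈ 0.0038384 / 0.040815 ≈ 0.094
The largest is 0.587, so temperature drift is most probable.

temperature drift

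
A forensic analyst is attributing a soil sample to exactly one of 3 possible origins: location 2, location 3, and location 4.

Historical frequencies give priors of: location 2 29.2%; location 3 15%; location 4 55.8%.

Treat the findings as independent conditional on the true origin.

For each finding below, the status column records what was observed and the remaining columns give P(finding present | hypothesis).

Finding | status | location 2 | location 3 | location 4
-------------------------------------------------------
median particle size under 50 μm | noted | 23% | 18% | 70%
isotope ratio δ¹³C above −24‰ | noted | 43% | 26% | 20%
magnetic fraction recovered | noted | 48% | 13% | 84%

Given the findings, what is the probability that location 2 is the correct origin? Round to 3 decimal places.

0.172

Multiply each prior by the joint likelihood of the evidence pattern:
  location 2: 0.292 × 0.23 × 0.43 × 0.48 = 0.013862
  location 3: 0.150 × 0.18 × 0.26 × 0.13 = 0.0009126
  location 4: 0.558 × 0.70 × 0.20 × 0.84 = 0.065621
The unnormalized weights sum to 0.080395.
P(location 2 | evidence) = 0.013862 / 0.080395 ≈ 0.172.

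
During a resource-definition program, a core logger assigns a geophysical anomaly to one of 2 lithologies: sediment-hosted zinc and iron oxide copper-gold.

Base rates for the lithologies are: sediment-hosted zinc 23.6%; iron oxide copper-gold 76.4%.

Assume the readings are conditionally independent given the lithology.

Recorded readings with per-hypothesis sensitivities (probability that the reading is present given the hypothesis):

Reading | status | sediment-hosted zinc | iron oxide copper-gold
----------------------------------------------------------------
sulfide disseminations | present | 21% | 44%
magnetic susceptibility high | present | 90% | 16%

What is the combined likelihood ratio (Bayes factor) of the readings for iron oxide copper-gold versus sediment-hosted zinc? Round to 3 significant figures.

0.372

Joint likelihood of the reading pattern under each hypothesis:
  iron oxide copper-gold: 0.44 × 0.16 = 0.0704
  sediment-hosted zinc: 0.21 × 0.90 = 0.189
Bayes factor = 0.0704 / 0.189 ≈ 0.372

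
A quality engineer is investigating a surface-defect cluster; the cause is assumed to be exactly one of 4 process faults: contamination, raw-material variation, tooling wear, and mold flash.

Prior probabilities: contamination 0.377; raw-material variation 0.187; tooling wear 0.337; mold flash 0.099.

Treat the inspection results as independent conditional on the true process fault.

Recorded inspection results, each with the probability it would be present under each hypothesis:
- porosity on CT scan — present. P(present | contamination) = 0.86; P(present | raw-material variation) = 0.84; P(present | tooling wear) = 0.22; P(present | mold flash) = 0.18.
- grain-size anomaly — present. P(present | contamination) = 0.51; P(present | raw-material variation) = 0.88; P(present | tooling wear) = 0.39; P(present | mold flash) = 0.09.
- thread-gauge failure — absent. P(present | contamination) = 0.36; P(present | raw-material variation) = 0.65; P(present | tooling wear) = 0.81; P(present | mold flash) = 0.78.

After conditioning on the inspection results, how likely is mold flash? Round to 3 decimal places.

Multiply each prior by the joint likelihood of the inspection result pattern (using 1 − P(present | H) for each absent inspection result):
  contamination: 0.377 × 0.86 × 0.51 × (1 − 0.36) = 0.10583
  raw-material variation: 0.187 × 0.84 × 0.88 × (1 − 0.65) = 0.048381
  tooling wear: 0.337 × 0.22 × 0.39 × (1 − 0.81) = 0.0054938
  mold flash: 0.099 × 0.18 × 0.09 × (1 − 0.78) = 0.00035284
Normalizing constant Z = 0.10583 + 0.048381 + 0.0054938 + 0.00035284 = 0.16005.
P(mold flash | evidence) = 0.00035284 / 0.16005 ≈ 0.002.

0.002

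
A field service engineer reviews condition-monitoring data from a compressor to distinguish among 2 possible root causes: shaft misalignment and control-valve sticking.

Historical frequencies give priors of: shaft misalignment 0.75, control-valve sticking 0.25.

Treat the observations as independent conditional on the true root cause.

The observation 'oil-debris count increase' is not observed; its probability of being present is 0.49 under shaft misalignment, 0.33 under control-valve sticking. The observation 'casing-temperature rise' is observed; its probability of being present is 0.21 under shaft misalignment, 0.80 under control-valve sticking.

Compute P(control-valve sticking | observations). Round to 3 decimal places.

0.625

By Bayes' rule with conditional independence, the unnormalized weight for each hypothesis is prior × ∏ likelihoods (using 1 − P(present | H) for each absent observation):
  shaft misalignment: 0.75 × (1 − 0.49) × 0.21 = 0.080325
  control-valve sticking: 0.25 × (1 − 0.33) × 0.80 = 0.134
Normalizing constant Z = 0.080325 + 0.134 = 0.21432.
P(control-valve sticking | evidence) = 0.134 / 0.21432 ≈ 0.625.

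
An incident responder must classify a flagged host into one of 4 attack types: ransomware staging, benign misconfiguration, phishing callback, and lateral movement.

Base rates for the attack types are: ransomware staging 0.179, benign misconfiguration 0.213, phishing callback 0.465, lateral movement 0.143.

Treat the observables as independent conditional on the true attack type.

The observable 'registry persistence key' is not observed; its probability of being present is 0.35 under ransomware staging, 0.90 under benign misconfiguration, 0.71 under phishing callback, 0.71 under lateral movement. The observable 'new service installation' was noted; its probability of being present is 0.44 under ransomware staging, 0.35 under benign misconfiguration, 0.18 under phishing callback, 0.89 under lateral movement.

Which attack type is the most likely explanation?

ransomware staging

For each hypothesis, the unnormalized posterior weight is prior × product of the observable likelihoods (using 1 − P(present | H) for each absent observable):
  ransomware staging: 0.179 × (1 − 0.35) × 0.44 = 0.051194
  benign misconfiguration: 0.213 × (1 − 0.90) × 0.35 = 0.007455
  phishing callback: 0.465 × (1 − 0.71) × 0.18 = 0.024273
  lateral movement: 0.143 × (1 − 0.71) × 0.89 = 0.036908
Marginal likelihood of the evidence = 0.11983.
P(ransomware staging | evidence) ≈ 0.051194 / 0.11983 ≈ 0.427
P(benign misconfiguration | evidence) ≈ 0.007455 / 0.11983 ≈ 0.062
P(phishing callback | evidence) ≈ 0.024273 / 0.11983 ≈ 0.203
P(lateral movement | evidence) ≈ 0.036908 / 0.11983 ≈ 0.308
The largest is 0.427, so ransomware staging is most probable.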